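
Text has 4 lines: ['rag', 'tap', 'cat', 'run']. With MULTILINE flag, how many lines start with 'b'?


With MULTILINE flag, ^ matches the start of each line.
Lines: ['rag', 'tap', 'cat', 'run']
Checking which lines start with 'b':
  Line 1: 'rag' -> no
  Line 2: 'tap' -> no
  Line 3: 'cat' -> no
  Line 4: 'run' -> no
Matching lines: []
Count: 0

0


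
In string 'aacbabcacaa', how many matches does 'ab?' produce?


Pattern 'ab?' matches 'a' optionally followed by 'b'.
String: 'aacbabcacaa'
Scanning left to right for 'a' then checking next char:
  Match 1: 'a' (a not followed by b)
  Match 2: 'a' (a not followed by b)
  Match 3: 'ab' (a followed by b)
  Match 4: 'a' (a not followed by b)
  Match 5: 'a' (a not followed by b)
  Match 6: 'a' (a not followed by b)
Total matches: 6

6


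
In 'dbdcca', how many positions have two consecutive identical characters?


Looking for consecutive identical characters in 'dbdcca':
  pos 0-1: 'd' vs 'b' -> different
  pos 1-2: 'b' vs 'd' -> different
  pos 2-3: 'd' vs 'c' -> different
  pos 3-4: 'c' vs 'c' -> MATCH ('cc')
  pos 4-5: 'c' vs 'a' -> different
Consecutive identical pairs: ['cc']
Count: 1

1


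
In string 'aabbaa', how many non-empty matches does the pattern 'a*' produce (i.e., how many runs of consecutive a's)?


Pattern 'a*' matches zero or more a's. We want non-empty runs of consecutive a's.
String: 'aabbaa'
Walking through the string to find runs of a's:
  Run 1: positions 0-1 -> 'aa'
  Run 2: positions 4-5 -> 'aa'
Non-empty runs found: ['aa', 'aa']
Count: 2

2


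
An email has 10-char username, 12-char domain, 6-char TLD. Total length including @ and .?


An email address has format: username@domain.tld
Username length: 10
'@' character: 1
Domain length: 12
'.' character: 1
TLD length: 6
Total = 10 + 1 + 12 + 1 + 6 = 30

30


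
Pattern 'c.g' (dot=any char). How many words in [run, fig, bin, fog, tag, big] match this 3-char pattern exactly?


Pattern 'c.g' means: starts with 'c', any single char, ends with 'g'.
Checking each word (must be exactly 3 chars):
  'run' (len=3): no
  'fig' (len=3): no
  'bin' (len=3): no
  'fog' (len=3): no
  'tag' (len=3): no
  'big' (len=3): no
Matching words: []
Total: 0

0


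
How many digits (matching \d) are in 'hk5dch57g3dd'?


\d matches any digit 0-9.
Scanning 'hk5dch57g3dd':
  pos 2: '5' -> DIGIT
  pos 6: '5' -> DIGIT
  pos 7: '7' -> DIGIT
  pos 9: '3' -> DIGIT
Digits found: ['5', '5', '7', '3']
Total: 4

4


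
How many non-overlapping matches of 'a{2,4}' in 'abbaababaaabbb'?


Pattern 'a{2,4}' matches between 2 and 4 consecutive a's (greedy).
String: 'abbaababaaabbb'
Finding runs of a's and applying greedy matching:
  Run at pos 0: 'a' (length 1)
  Run at pos 3: 'aa' (length 2)
  Run at pos 6: 'a' (length 1)
  Run at pos 8: 'aaa' (length 3)
Matches: ['aa', 'aaa']
Count: 2

2


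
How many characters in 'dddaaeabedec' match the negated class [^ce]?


Negated class [^ce] matches any char NOT in {c, e}
Scanning 'dddaaeabedec':
  pos 0: 'd' -> MATCH
  pos 1: 'd' -> MATCH
  pos 2: 'd' -> MATCH
  pos 3: 'a' -> MATCH
  pos 4: 'a' -> MATCH
  pos 5: 'e' -> no (excluded)
  pos 6: 'a' -> MATCH
  pos 7: 'b' -> MATCH
  pos 8: 'e' -> no (excluded)
  pos 9: 'd' -> MATCH
  pos 10: 'e' -> no (excluded)
  pos 11: 'c' -> no (excluded)
Total matches: 8

8


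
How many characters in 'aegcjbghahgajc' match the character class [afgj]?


Character class [afgj] matches any of: {a, f, g, j}
Scanning string 'aegcjbghahgajc' character by character:
  pos 0: 'a' -> MATCH
  pos 1: 'e' -> no
  pos 2: 'g' -> MATCH
  pos 3: 'c' -> no
  pos 4: 'j' -> MATCH
  pos 5: 'b' -> no
  pos 6: 'g' -> MATCH
  pos 7: 'h' -> no
  pos 8: 'a' -> MATCH
  pos 9: 'h' -> no
  pos 10: 'g' -> MATCH
  pos 11: 'a' -> MATCH
  pos 12: 'j' -> MATCH
  pos 13: 'c' -> no
Total matches: 8

8


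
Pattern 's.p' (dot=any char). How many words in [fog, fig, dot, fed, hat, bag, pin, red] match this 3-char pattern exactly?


Pattern 's.p' means: starts with 's', any single char, ends with 'p'.
Checking each word (must be exactly 3 chars):
  'fog' (len=3): no
  'fig' (len=3): no
  'dot' (len=3): no
  'fed' (len=3): no
  'hat' (len=3): no
  'bag' (len=3): no
  'pin' (len=3): no
  'red' (len=3): no
Matching words: []
Total: 0

0


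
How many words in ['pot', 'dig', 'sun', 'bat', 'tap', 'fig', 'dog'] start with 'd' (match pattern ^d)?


Pattern ^d anchors to start of word. Check which words begin with 'd':
  'pot' -> no
  'dig' -> MATCH (starts with 'd')
  'sun' -> no
  'bat' -> no
  'tap' -> no
  'fig' -> no
  'dog' -> MATCH (starts with 'd')
Matching words: ['dig', 'dog']
Count: 2

2


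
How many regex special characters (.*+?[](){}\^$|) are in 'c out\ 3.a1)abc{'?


Regex special characters are: . * + ? [ ] ( ) { } \ ^ $ |
Scanning 'c out\ 3.a1)abc{':
  pos 5: '\' -> SPECIAL
  pos 8: '.' -> SPECIAL
  pos 11: ')' -> SPECIAL
  pos 15: '{' -> SPECIAL
Special chars found: ['\\', '.', ')', '{']
Total: 4

4


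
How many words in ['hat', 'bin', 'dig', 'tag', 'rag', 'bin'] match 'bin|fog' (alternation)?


Alternation 'bin|fog' matches either 'bin' or 'fog'.
Checking each word:
  'hat' -> no
  'bin' -> MATCH
  'dig' -> no
  'tag' -> no
  'rag' -> no
  'bin' -> MATCH
Matches: ['bin', 'bin']
Count: 2

2


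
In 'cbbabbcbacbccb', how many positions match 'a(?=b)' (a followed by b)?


Lookahead 'a(?=b)' matches 'a' only when followed by 'b'.
String: 'cbbabbcbacbccb'
Checking each position where char is 'a':
  pos 3: 'a' -> MATCH (next='b')
  pos 8: 'a' -> no (next='c')
Matching positions: [3]
Count: 1

1


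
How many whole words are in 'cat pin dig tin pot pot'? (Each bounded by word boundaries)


Word boundaries (\b) mark the start/end of each word.
Text: 'cat pin dig tin pot pot'
Splitting by whitespace:
  Word 1: 'cat'
  Word 2: 'pin'
  Word 3: 'dig'
  Word 4: 'tin'
  Word 5: 'pot'
  Word 6: 'pot'
Total whole words: 6

6


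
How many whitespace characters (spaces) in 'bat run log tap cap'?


\s matches whitespace characters (spaces, tabs, etc.).
Text: 'bat run log tap cap'
This text has 5 words separated by spaces.
Number of spaces = number of words - 1 = 5 - 1 = 4

4


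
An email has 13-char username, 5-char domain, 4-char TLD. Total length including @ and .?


An email address has format: username@domain.tld
Username length: 13
'@' character: 1
Domain length: 5
'.' character: 1
TLD length: 4
Total = 13 + 1 + 5 + 1 + 4 = 24

24


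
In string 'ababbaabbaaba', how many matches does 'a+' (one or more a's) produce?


Pattern 'a+' matches one or more consecutive a's.
String: 'ababbaabbaaba'
Scanning for runs of a:
  Match 1: 'a' (length 1)
  Match 2: 'a' (length 1)
  Match 3: 'aa' (length 2)
  Match 4: 'aa' (length 2)
  Match 5: 'a' (length 1)
Total matches: 5

5


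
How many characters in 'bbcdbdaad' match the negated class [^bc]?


Negated class [^bc] matches any char NOT in {b, c}
Scanning 'bbcdbdaad':
  pos 0: 'b' -> no (excluded)
  pos 1: 'b' -> no (excluded)
  pos 2: 'c' -> no (excluded)
  pos 3: 'd' -> MATCH
  pos 4: 'b' -> no (excluded)
  pos 5: 'd' -> MATCH
  pos 6: 'a' -> MATCH
  pos 7: 'a' -> MATCH
  pos 8: 'd' -> MATCH
Total matches: 5

5


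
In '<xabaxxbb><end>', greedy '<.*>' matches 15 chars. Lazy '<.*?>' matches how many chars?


Greedy '<.*>' tries to match as MUCH as possible.
Lazy '<.*?>' tries to match as LITTLE as possible.

String: '<xabaxxbb><end>'
Greedy '<.*>' starts at first '<' and extends to the LAST '>': '<xabaxxbb><end>' (15 chars)
Lazy '<.*?>' starts at first '<' and stops at the FIRST '>': '<xabaxxbb>' (10 chars)

10


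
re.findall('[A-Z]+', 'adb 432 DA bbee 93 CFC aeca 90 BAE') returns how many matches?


Pattern '[A-Z]+' finds one or more uppercase letters.
Text: 'adb 432 DA bbee 93 CFC aeca 90 BAE'
Scanning for matches:
  Match 1: 'DA'
  Match 2: 'CFC'
  Match 3: 'BAE'
Total matches: 3

3


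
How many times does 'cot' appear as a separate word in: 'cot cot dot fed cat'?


Scanning each word for exact match 'cot':
  Word 1: 'cot' -> MATCH
  Word 2: 'cot' -> MATCH
  Word 3: 'dot' -> no
  Word 4: 'fed' -> no
  Word 5: 'cat' -> no
Total matches: 2

2


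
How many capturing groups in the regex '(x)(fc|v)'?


To count capturing groups, count each '(' that starts a group.
Pattern: '(x)(fc|v)'
Walking through the pattern:
  Position 0: '(' -> group #1
  Position 3: '(' -> group #2
Total capturing groups: 2

2


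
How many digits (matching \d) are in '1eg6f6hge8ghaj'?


\d matches any digit 0-9.
Scanning '1eg6f6hge8ghaj':
  pos 0: '1' -> DIGIT
  pos 3: '6' -> DIGIT
  pos 5: '6' -> DIGIT
  pos 9: '8' -> DIGIT
Digits found: ['1', '6', '6', '8']
Total: 4

4


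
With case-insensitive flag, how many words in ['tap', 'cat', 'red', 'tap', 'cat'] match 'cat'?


Case-insensitive matching: compare each word's lowercase form to 'cat'.
  'tap' -> lower='tap' -> no
  'cat' -> lower='cat' -> MATCH
  'red' -> lower='red' -> no
  'tap' -> lower='tap' -> no
  'cat' -> lower='cat' -> MATCH
Matches: ['cat', 'cat']
Count: 2

2


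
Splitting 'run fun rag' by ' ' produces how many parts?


Splitting by ' ' breaks the string at each occurrence of the separator.
Text: 'run fun rag'
Parts after split:
  Part 1: 'run'
  Part 2: 'fun'
  Part 3: 'rag'
Total parts: 3

3


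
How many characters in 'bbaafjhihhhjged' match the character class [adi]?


Character class [adi] matches any of: {a, d, i}
Scanning string 'bbaafjhihhhjged' character by character:
  pos 0: 'b' -> no
  pos 1: 'b' -> no
  pos 2: 'a' -> MATCH
  pos 3: 'a' -> MATCH
  pos 4: 'f' -> no
  pos 5: 'j' -> no
  pos 6: 'h' -> no
  pos 7: 'i' -> MATCH
  pos 8: 'h' -> no
  pos 9: 'h' -> no
  pos 10: 'h' -> no
  pos 11: 'j' -> no
  pos 12: 'g' -> no
  pos 13: 'e' -> no
  pos 14: 'd' -> MATCH
Total matches: 4

4


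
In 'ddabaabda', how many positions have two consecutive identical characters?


Looking for consecutive identical characters in 'ddabaabda':
  pos 0-1: 'd' vs 'd' -> MATCH ('dd')
  pos 1-2: 'd' vs 'a' -> different
  pos 2-3: 'a' vs 'b' -> different
  pos 3-4: 'b' vs 'a' -> different
  pos 4-5: 'a' vs 'a' -> MATCH ('aa')
  pos 5-6: 'a' vs 'b' -> different
  pos 6-7: 'b' vs 'd' -> different
  pos 7-8: 'd' vs 'a' -> different
Consecutive identical pairs: ['dd', 'aa']
Count: 2

2


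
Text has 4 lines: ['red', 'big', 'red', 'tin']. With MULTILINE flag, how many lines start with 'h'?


With MULTILINE flag, ^ matches the start of each line.
Lines: ['red', 'big', 'red', 'tin']
Checking which lines start with 'h':
  Line 1: 'red' -> no
  Line 2: 'big' -> no
  Line 3: 'red' -> no
  Line 4: 'tin' -> no
Matching lines: []
Count: 0

0


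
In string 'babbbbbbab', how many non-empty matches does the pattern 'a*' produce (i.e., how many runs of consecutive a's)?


Pattern 'a*' matches zero or more a's. We want non-empty runs of consecutive a's.
String: 'babbbbbbab'
Walking through the string to find runs of a's:
  Run 1: positions 1-1 -> 'a'
  Run 2: positions 8-8 -> 'a'
Non-empty runs found: ['a', 'a']
Count: 2

2


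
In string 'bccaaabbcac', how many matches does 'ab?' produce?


Pattern 'ab?' matches 'a' optionally followed by 'b'.
String: 'bccaaabbcac'
Scanning left to right for 'a' then checking next char:
  Match 1: 'a' (a not followed by b)
  Match 2: 'a' (a not followed by b)
  Match 3: 'ab' (a followed by b)
  Match 4: 'a' (a not followed by b)
Total matches: 4

4


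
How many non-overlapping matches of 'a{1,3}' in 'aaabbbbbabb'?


Pattern 'a{1,3}' matches between 1 and 3 consecutive a's (greedy).
String: 'aaabbbbbabb'
Finding runs of a's and applying greedy matching:
  Run at pos 0: 'aaa' (length 3)
  Run at pos 8: 'a' (length 1)
Matches: ['aaa', 'a']
Count: 2

2


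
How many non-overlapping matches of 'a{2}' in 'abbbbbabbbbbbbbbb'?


Pattern 'a{2}' matches exactly 2 consecutive a's (greedy, non-overlapping).
String: 'abbbbbabbbbbbbbbb'
Scanning for runs of a's:
  Run at pos 0: 'a' (length 1) -> 0 match(es)
  Run at pos 6: 'a' (length 1) -> 0 match(es)
Matches found: []
Total: 0

0


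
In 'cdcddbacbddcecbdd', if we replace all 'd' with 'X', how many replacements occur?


re.sub('d', 'X', text) replaces every occurrence of 'd' with 'X'.
Text: 'cdcddbacbddcecbdd'
Scanning for 'd':
  pos 1: 'd' -> replacement #1
  pos 3: 'd' -> replacement #2
  pos 4: 'd' -> replacement #3
  pos 9: 'd' -> replacement #4
  pos 10: 'd' -> replacement #5
  pos 15: 'd' -> replacement #6
  pos 16: 'd' -> replacement #7
Total replacements: 7

7


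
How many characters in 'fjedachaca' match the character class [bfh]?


Character class [bfh] matches any of: {b, f, h}
Scanning string 'fjedachaca' character by character:
  pos 0: 'f' -> MATCH
  pos 1: 'j' -> no
  pos 2: 'e' -> no
  pos 3: 'd' -> no
  pos 4: 'a' -> no
  pos 5: 'c' -> no
  pos 6: 'h' -> MATCH
  pos 7: 'a' -> no
  pos 8: 'c' -> no
  pos 9: 'a' -> no
Total matches: 2

2


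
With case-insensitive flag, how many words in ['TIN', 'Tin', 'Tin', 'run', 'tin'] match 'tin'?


Case-insensitive matching: compare each word's lowercase form to 'tin'.
  'TIN' -> lower='tin' -> MATCH
  'Tin' -> lower='tin' -> MATCH
  'Tin' -> lower='tin' -> MATCH
  'run' -> lower='run' -> no
  'tin' -> lower='tin' -> MATCH
Matches: ['TIN', 'Tin', 'Tin', 'tin']
Count: 4

4


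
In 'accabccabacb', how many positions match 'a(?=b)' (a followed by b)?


Lookahead 'a(?=b)' matches 'a' only when followed by 'b'.
String: 'accabccabacb'
Checking each position where char is 'a':
  pos 0: 'a' -> no (next='c')
  pos 3: 'a' -> MATCH (next='b')
  pos 7: 'a' -> MATCH (next='b')
  pos 9: 'a' -> no (next='c')
Matching positions: [3, 7]
Count: 2

2


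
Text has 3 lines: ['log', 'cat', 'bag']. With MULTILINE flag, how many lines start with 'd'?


With MULTILINE flag, ^ matches the start of each line.
Lines: ['log', 'cat', 'bag']
Checking which lines start with 'd':
  Line 1: 'log' -> no
  Line 2: 'cat' -> no
  Line 3: 'bag' -> no
Matching lines: []
Count: 0

0


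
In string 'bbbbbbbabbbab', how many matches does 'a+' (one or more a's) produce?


Pattern 'a+' matches one or more consecutive a's.
String: 'bbbbbbbabbbab'
Scanning for runs of a:
  Match 1: 'a' (length 1)
  Match 2: 'a' (length 1)
Total matches: 2

2


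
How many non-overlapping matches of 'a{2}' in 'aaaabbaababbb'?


Pattern 'a{2}' matches exactly 2 consecutive a's (greedy, non-overlapping).
String: 'aaaabbaababbb'
Scanning for runs of a's:
  Run at pos 0: 'aaaa' (length 4) -> 2 match(es)
  Run at pos 6: 'aa' (length 2) -> 1 match(es)
  Run at pos 9: 'a' (length 1) -> 0 match(es)
Matches found: ['aa', 'aa', 'aa']
Total: 3

3


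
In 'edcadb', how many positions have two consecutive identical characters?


Looking for consecutive identical characters in 'edcadb':
  pos 0-1: 'e' vs 'd' -> different
  pos 1-2: 'd' vs 'c' -> different
  pos 2-3: 'c' vs 'a' -> different
  pos 3-4: 'a' vs 'd' -> different
  pos 4-5: 'd' vs 'b' -> different
Consecutive identical pairs: []
Count: 0

0


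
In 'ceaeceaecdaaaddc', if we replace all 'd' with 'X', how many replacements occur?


re.sub('d', 'X', text) replaces every occurrence of 'd' with 'X'.
Text: 'ceaeceaecdaaaddc'
Scanning for 'd':
  pos 9: 'd' -> replacement #1
  pos 13: 'd' -> replacement #2
  pos 14: 'd' -> replacement #3
Total replacements: 3

3


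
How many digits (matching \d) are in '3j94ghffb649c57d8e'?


\d matches any digit 0-9.
Scanning '3j94ghffb649c57d8e':
  pos 0: '3' -> DIGIT
  pos 2: '9' -> DIGIT
  pos 3: '4' -> DIGIT
  pos 9: '6' -> DIGIT
  pos 10: '4' -> DIGIT
  pos 11: '9' -> DIGIT
  pos 13: '5' -> DIGIT
  pos 14: '7' -> DIGIT
  pos 16: '8' -> DIGIT
Digits found: ['3', '9', '4', '6', '4', '9', '5', '7', '8']
Total: 9

9


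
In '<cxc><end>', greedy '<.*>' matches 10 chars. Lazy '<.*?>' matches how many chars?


Greedy '<.*>' tries to match as MUCH as possible.
Lazy '<.*?>' tries to match as LITTLE as possible.

String: '<cxc><end>'
Greedy '<.*>' starts at first '<' and extends to the LAST '>': '<cxc><end>' (10 chars)
Lazy '<.*?>' starts at first '<' and stops at the FIRST '>': '<cxc>' (5 chars)

5


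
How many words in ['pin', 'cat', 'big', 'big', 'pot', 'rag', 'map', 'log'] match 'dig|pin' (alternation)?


Alternation 'dig|pin' matches either 'dig' or 'pin'.
Checking each word:
  'pin' -> MATCH
  'cat' -> no
  'big' -> no
  'big' -> no
  'pot' -> no
  'rag' -> no
  'map' -> no
  'log' -> no
Matches: ['pin']
Count: 1

1


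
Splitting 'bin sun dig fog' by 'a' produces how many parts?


Splitting by 'a' breaks the string at each occurrence of the separator.
Text: 'bin sun dig fog'
Parts after split:
  Part 1: 'bin sun dig fog'
Total parts: 1

1


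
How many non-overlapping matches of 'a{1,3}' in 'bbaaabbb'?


Pattern 'a{1,3}' matches between 1 and 3 consecutive a's (greedy).
String: 'bbaaabbb'
Finding runs of a's and applying greedy matching:
  Run at pos 2: 'aaa' (length 3)
Matches: ['aaa']
Count: 1

1


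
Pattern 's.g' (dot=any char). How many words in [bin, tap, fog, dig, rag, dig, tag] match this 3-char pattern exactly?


Pattern 's.g' means: starts with 's', any single char, ends with 'g'.
Checking each word (must be exactly 3 chars):
  'bin' (len=3): no
  'tap' (len=3): no
  'fog' (len=3): no
  'dig' (len=3): no
  'rag' (len=3): no
  'dig' (len=3): no
  'tag' (len=3): no
Matching words: []
Total: 0

0


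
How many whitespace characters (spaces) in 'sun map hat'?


\s matches whitespace characters (spaces, tabs, etc.).
Text: 'sun map hat'
This text has 3 words separated by spaces.
Number of spaces = number of words - 1 = 3 - 1 = 2

2


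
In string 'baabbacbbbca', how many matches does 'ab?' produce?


Pattern 'ab?' matches 'a' optionally followed by 'b'.
String: 'baabbacbbbca'
Scanning left to right for 'a' then checking next char:
  Match 1: 'a' (a not followed by b)
  Match 2: 'ab' (a followed by b)
  Match 3: 'a' (a not followed by b)
  Match 4: 'a' (a not followed by b)
Total matches: 4

4


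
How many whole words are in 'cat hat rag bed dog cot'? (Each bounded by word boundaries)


Word boundaries (\b) mark the start/end of each word.
Text: 'cat hat rag bed dog cot'
Splitting by whitespace:
  Word 1: 'cat'
  Word 2: 'hat'
  Word 3: 'rag'
  Word 4: 'bed'
  Word 5: 'dog'
  Word 6: 'cot'
Total whole words: 6

6


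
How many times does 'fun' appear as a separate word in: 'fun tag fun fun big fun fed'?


Scanning each word for exact match 'fun':
  Word 1: 'fun' -> MATCH
  Word 2: 'tag' -> no
  Word 3: 'fun' -> MATCH
  Word 4: 'fun' -> MATCH
  Word 5: 'big' -> no
  Word 6: 'fun' -> MATCH
  Word 7: 'fed' -> no
Total matches: 4

4


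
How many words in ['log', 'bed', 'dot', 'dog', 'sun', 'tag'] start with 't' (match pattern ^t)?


Pattern ^t anchors to start of word. Check which words begin with 't':
  'log' -> no
  'bed' -> no
  'dot' -> no
  'dog' -> no
  'sun' -> no
  'tag' -> MATCH (starts with 't')
Matching words: ['tag']
Count: 1

1


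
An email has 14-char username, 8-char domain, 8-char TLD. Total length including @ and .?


An email address has format: username@domain.tld
Username length: 14
'@' character: 1
Domain length: 8
'.' character: 1
TLD length: 8
Total = 14 + 1 + 8 + 1 + 8 = 32

32


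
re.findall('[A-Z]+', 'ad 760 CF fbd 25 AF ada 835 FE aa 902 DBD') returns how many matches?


Pattern '[A-Z]+' finds one or more uppercase letters.
Text: 'ad 760 CF fbd 25 AF ada 835 FE aa 902 DBD'
Scanning for matches:
  Match 1: 'CF'
  Match 2: 'AF'
  Match 3: 'FE'
  Match 4: 'DBD'
Total matches: 4

4


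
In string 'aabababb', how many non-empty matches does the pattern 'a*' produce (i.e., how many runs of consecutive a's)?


Pattern 'a*' matches zero or more a's. We want non-empty runs of consecutive a's.
String: 'aabababb'
Walking through the string to find runs of a's:
  Run 1: positions 0-1 -> 'aa'
  Run 2: positions 3-3 -> 'a'
  Run 3: positions 5-5 -> 'a'
Non-empty runs found: ['aa', 'a', 'a']
Count: 3

3


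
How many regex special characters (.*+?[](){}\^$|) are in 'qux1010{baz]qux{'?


Regex special characters are: . * + ? [ ] ( ) { } \ ^ $ |
Scanning 'qux1010{baz]qux{':
  pos 7: '{' -> SPECIAL
  pos 11: ']' -> SPECIAL
  pos 15: '{' -> SPECIAL
Special chars found: ['{', ']', '{']
Total: 3

3


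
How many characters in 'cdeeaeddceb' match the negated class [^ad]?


Negated class [^ad] matches any char NOT in {a, d}
Scanning 'cdeeaeddceb':
  pos 0: 'c' -> MATCH
  pos 1: 'd' -> no (excluded)
  pos 2: 'e' -> MATCH
  pos 3: 'e' -> MATCH
  pos 4: 'a' -> no (excluded)
  pos 5: 'e' -> MATCH
  pos 6: 'd' -> no (excluded)
  pos 7: 'd' -> no (excluded)
  pos 8: 'c' -> MATCH
  pos 9: 'e' -> MATCH
  pos 10: 'b' -> MATCH
Total matches: 7

7


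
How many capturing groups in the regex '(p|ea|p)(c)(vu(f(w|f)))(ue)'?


To count capturing groups, count each '(' that starts a group.
Pattern: '(p|ea|p)(c)(vu(f(w|f)))(ue)'
Walking through the pattern:
  Position 0: '(' -> group #1
  Position 8: '(' -> group #2
  Position 11: '(' -> group #3
  Position 14: '(' -> group #4
  Position 16: '(' -> group #5
  Position 23: '(' -> group #6
Total capturing groups: 6

6


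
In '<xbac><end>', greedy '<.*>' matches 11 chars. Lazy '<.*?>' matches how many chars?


Greedy '<.*>' tries to match as MUCH as possible.
Lazy '<.*?>' tries to match as LITTLE as possible.

String: '<xbac><end>'
Greedy '<.*>' starts at first '<' and extends to the LAST '>': '<xbac><end>' (11 chars)
Lazy '<.*?>' starts at first '<' and stops at the FIRST '>': '<xbac>' (6 chars)

6


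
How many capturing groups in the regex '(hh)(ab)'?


To count capturing groups, count each '(' that starts a group.
Pattern: '(hh)(ab)'
Walking through the pattern:
  Position 0: '(' -> group #1
  Position 4: '(' -> group #2
Total capturing groups: 2

2


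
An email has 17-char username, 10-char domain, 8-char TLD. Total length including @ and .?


An email address has format: username@domain.tld
Username length: 17
'@' character: 1
Domain length: 10
'.' character: 1
TLD length: 8
Total = 17 + 1 + 10 + 1 + 8 = 37

37


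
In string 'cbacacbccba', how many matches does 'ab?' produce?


Pattern 'ab?' matches 'a' optionally followed by 'b'.
String: 'cbacacbccba'
Scanning left to right for 'a' then checking next char:
  Match 1: 'a' (a not followed by b)
  Match 2: 'a' (a not followed by b)
  Match 3: 'a' (a not followed by b)
Total matches: 3

3


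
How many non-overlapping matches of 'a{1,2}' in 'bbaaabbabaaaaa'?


Pattern 'a{1,2}' matches between 1 and 2 consecutive a's (greedy).
String: 'bbaaabbabaaaaa'
Finding runs of a's and applying greedy matching:
  Run at pos 2: 'aaa' (length 3)
  Run at pos 7: 'a' (length 1)
  Run at pos 9: 'aaaaa' (length 5)
Matches: ['aa', 'a', 'a', 'aa', 'aa', 'a']
Count: 6

6


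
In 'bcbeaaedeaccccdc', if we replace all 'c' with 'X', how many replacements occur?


re.sub('c', 'X', text) replaces every occurrence of 'c' with 'X'.
Text: 'bcbeaaedeaccccdc'
Scanning for 'c':
  pos 1: 'c' -> replacement #1
  pos 10: 'c' -> replacement #2
  pos 11: 'c' -> replacement #3
  pos 12: 'c' -> replacement #4
  pos 13: 'c' -> replacement #5
  pos 15: 'c' -> replacement #6
Total replacements: 6

6


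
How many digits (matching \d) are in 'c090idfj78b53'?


\d matches any digit 0-9.
Scanning 'c090idfj78b53':
  pos 1: '0' -> DIGIT
  pos 2: '9' -> DIGIT
  pos 3: '0' -> DIGIT
  pos 8: '7' -> DIGIT
  pos 9: '8' -> DIGIT
  pos 11: '5' -> DIGIT
  pos 12: '3' -> DIGIT
Digits found: ['0', '9', '0', '7', '8', '5', '3']
Total: 7

7


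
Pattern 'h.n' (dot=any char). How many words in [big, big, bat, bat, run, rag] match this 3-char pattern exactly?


Pattern 'h.n' means: starts with 'h', any single char, ends with 'n'.
Checking each word (must be exactly 3 chars):
  'big' (len=3): no
  'big' (len=3): no
  'bat' (len=3): no
  'bat' (len=3): no
  'run' (len=3): no
  'rag' (len=3): no
Matching words: []
Total: 0

0


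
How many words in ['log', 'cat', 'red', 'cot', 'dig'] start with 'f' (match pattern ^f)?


Pattern ^f anchors to start of word. Check which words begin with 'f':
  'log' -> no
  'cat' -> no
  'red' -> no
  'cot' -> no
  'dig' -> no
Matching words: []
Count: 0

0


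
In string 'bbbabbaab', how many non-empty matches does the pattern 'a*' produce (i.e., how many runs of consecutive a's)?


Pattern 'a*' matches zero or more a's. We want non-empty runs of consecutive a's.
String: 'bbbabbaab'
Walking through the string to find runs of a's:
  Run 1: positions 3-3 -> 'a'
  Run 2: positions 6-7 -> 'aa'
Non-empty runs found: ['a', 'aa']
Count: 2

2


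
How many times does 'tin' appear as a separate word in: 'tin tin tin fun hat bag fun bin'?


Scanning each word for exact match 'tin':
  Word 1: 'tin' -> MATCH
  Word 2: 'tin' -> MATCH
  Word 3: 'tin' -> MATCH
  Word 4: 'fun' -> no
  Word 5: 'hat' -> no
  Word 6: 'bag' -> no
  Word 7: 'fun' -> no
  Word 8: 'bin' -> no
Total matches: 3

3


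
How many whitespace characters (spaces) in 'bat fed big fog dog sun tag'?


\s matches whitespace characters (spaces, tabs, etc.).
Text: 'bat fed big fog dog sun tag'
This text has 7 words separated by spaces.
Number of spaces = number of words - 1 = 7 - 1 = 6

6


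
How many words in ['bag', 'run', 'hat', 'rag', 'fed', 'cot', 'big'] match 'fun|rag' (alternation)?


Alternation 'fun|rag' matches either 'fun' or 'rag'.
Checking each word:
  'bag' -> no
  'run' -> no
  'hat' -> no
  'rag' -> MATCH
  'fed' -> no
  'cot' -> no
  'big' -> no
Matches: ['rag']
Count: 1

1


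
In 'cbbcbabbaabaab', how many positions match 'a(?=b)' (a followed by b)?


Lookahead 'a(?=b)' matches 'a' only when followed by 'b'.
String: 'cbbcbabbaabaab'
Checking each position where char is 'a':
  pos 5: 'a' -> MATCH (next='b')
  pos 8: 'a' -> no (next='a')
  pos 9: 'a' -> MATCH (next='b')
  pos 11: 'a' -> no (next='a')
  pos 12: 'a' -> MATCH (next='b')
Matching positions: [5, 9, 12]
Count: 3

3


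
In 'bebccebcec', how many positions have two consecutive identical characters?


Looking for consecutive identical characters in 'bebccebcec':
  pos 0-1: 'b' vs 'e' -> different
  pos 1-2: 'e' vs 'b' -> different
  pos 2-3: 'b' vs 'c' -> different
  pos 3-4: 'c' vs 'c' -> MATCH ('cc')
  pos 4-5: 'c' vs 'e' -> different
  pos 5-6: 'e' vs 'b' -> different
  pos 6-7: 'b' vs 'c' -> different
  pos 7-8: 'c' vs 'e' -> different
  pos 8-9: 'e' vs 'c' -> different
Consecutive identical pairs: ['cc']
Count: 1

1


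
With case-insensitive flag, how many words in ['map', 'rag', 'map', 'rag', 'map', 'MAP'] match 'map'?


Case-insensitive matching: compare each word's lowercase form to 'map'.
  'map' -> lower='map' -> MATCH
  'rag' -> lower='rag' -> no
  'map' -> lower='map' -> MATCH
  'rag' -> lower='rag' -> no
  'map' -> lower='map' -> MATCH
  'MAP' -> lower='map' -> MATCH
Matches: ['map', 'map', 'map', 'MAP']
Count: 4

4


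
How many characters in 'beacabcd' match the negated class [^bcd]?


Negated class [^bcd] matches any char NOT in {b, c, d}
Scanning 'beacabcd':
  pos 0: 'b' -> no (excluded)
  pos 1: 'e' -> MATCH
  pos 2: 'a' -> MATCH
  pos 3: 'c' -> no (excluded)
  pos 4: 'a' -> MATCH
  pos 5: 'b' -> no (excluded)
  pos 6: 'c' -> no (excluded)
  pos 7: 'd' -> no (excluded)
Total matches: 3

3


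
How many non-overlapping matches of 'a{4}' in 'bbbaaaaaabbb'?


Pattern 'a{4}' matches exactly 4 consecutive a's (greedy, non-overlapping).
String: 'bbbaaaaaabbb'
Scanning for runs of a's:
  Run at pos 3: 'aaaaaa' (length 6) -> 1 match(es)
Matches found: ['aaaa']
Total: 1

1


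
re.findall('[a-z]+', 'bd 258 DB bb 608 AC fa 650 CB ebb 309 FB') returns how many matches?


Pattern '[a-z]+' finds one or more lowercase letters.
Text: 'bd 258 DB bb 608 AC fa 650 CB ebb 309 FB'
Scanning for matches:
  Match 1: 'bd'
  Match 2: 'bb'
  Match 3: 'fa'
  Match 4: 'ebb'
Total matches: 4

4


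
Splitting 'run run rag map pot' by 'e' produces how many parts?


Splitting by 'e' breaks the string at each occurrence of the separator.
Text: 'run run rag map pot'
Parts after split:
  Part 1: 'run run rag map pot'
Total parts: 1

1


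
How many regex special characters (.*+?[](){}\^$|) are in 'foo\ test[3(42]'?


Regex special characters are: . * + ? [ ] ( ) { } \ ^ $ |
Scanning 'foo\ test[3(42]':
  pos 3: '\' -> SPECIAL
  pos 9: '[' -> SPECIAL
  pos 11: '(' -> SPECIAL
  pos 14: ']' -> SPECIAL
Special chars found: ['\\', '[', '(', ']']
Total: 4

4


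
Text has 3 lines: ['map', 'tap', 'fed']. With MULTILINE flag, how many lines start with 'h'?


With MULTILINE flag, ^ matches the start of each line.
Lines: ['map', 'tap', 'fed']
Checking which lines start with 'h':
  Line 1: 'map' -> no
  Line 2: 'tap' -> no
  Line 3: 'fed' -> no
Matching lines: []
Count: 0

0


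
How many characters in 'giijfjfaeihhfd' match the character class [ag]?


Character class [ag] matches any of: {a, g}
Scanning string 'giijfjfaeihhfd' character by character:
  pos 0: 'g' -> MATCH
  pos 1: 'i' -> no
  pos 2: 'i' -> no
  pos 3: 'j' -> no
  pos 4: 'f' -> no
  pos 5: 'j' -> no
  pos 6: 'f' -> no
  pos 7: 'a' -> MATCH
  pos 8: 'e' -> no
  pos 9: 'i' -> no
  pos 10: 'h' -> no
  pos 11: 'h' -> no
  pos 12: 'f' -> no
  pos 13: 'd' -> no
Total matches: 2

2


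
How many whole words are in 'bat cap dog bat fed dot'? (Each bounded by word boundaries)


Word boundaries (\b) mark the start/end of each word.
Text: 'bat cap dog bat fed dot'
Splitting by whitespace:
  Word 1: 'bat'
  Word 2: 'cap'
  Word 3: 'dog'
  Word 4: 'bat'
  Word 5: 'fed'
  Word 6: 'dot'
Total whole words: 6

6


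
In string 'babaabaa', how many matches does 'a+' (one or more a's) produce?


Pattern 'a+' matches one or more consecutive a's.
String: 'babaabaa'
Scanning for runs of a:
  Match 1: 'a' (length 1)
  Match 2: 'aa' (length 2)
  Match 3: 'aa' (length 2)
Total matches: 3

3


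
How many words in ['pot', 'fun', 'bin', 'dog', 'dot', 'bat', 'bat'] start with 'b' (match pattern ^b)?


Pattern ^b anchors to start of word. Check which words begin with 'b':
  'pot' -> no
  'fun' -> no
  'bin' -> MATCH (starts with 'b')
  'dog' -> no
  'dot' -> no
  'bat' -> MATCH (starts with 'b')
  'bat' -> MATCH (starts with 'b')
Matching words: ['bin', 'bat', 'bat']
Count: 3

3


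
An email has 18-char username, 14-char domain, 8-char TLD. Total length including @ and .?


An email address has format: username@domain.tld
Username length: 18
'@' character: 1
Domain length: 14
'.' character: 1
TLD length: 8
Total = 18 + 1 + 14 + 1 + 8 = 42

42


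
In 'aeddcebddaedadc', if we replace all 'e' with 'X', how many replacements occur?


re.sub('e', 'X', text) replaces every occurrence of 'e' with 'X'.
Text: 'aeddcebddaedadc'
Scanning for 'e':
  pos 1: 'e' -> replacement #1
  pos 5: 'e' -> replacement #2
  pos 10: 'e' -> replacement #3
Total replacements: 3

3


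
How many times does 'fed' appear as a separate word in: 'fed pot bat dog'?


Scanning each word for exact match 'fed':
  Word 1: 'fed' -> MATCH
  Word 2: 'pot' -> no
  Word 3: 'bat' -> no
  Word 4: 'dog' -> no
Total matches: 1

1


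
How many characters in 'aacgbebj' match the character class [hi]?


Character class [hi] matches any of: {h, i}
Scanning string 'aacgbebj' character by character:
  pos 0: 'a' -> no
  pos 1: 'a' -> no
  pos 2: 'c' -> no
  pos 3: 'g' -> no
  pos 4: 'b' -> no
  pos 5: 'e' -> no
  pos 6: 'b' -> no
  pos 7: 'j' -> no
Total matches: 0

0


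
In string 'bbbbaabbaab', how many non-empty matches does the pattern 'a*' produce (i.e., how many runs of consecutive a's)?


Pattern 'a*' matches zero or more a's. We want non-empty runs of consecutive a's.
String: 'bbbbaabbaab'
Walking through the string to find runs of a's:
  Run 1: positions 4-5 -> 'aa'
  Run 2: positions 8-9 -> 'aa'
Non-empty runs found: ['aa', 'aa']
Count: 2

2


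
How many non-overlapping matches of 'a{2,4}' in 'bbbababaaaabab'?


Pattern 'a{2,4}' matches between 2 and 4 consecutive a's (greedy).
String: 'bbbababaaaabab'
Finding runs of a's and applying greedy matching:
  Run at pos 3: 'a' (length 1)
  Run at pos 5: 'a' (length 1)
  Run at pos 7: 'aaaa' (length 4)
  Run at pos 12: 'a' (length 1)
Matches: ['aaaa']
Count: 1

1


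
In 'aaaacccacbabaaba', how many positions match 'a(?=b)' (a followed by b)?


Lookahead 'a(?=b)' matches 'a' only when followed by 'b'.
String: 'aaaacccacbabaaba'
Checking each position where char is 'a':
  pos 0: 'a' -> no (next='a')
  pos 1: 'a' -> no (next='a')
  pos 2: 'a' -> no (next='a')
  pos 3: 'a' -> no (next='c')
  pos 7: 'a' -> no (next='c')
  pos 10: 'a' -> MATCH (next='b')
  pos 12: 'a' -> no (next='a')
  pos 13: 'a' -> MATCH (next='b')
Matching positions: [10, 13]
Count: 2

2


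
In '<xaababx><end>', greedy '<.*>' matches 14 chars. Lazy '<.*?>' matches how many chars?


Greedy '<.*>' tries to match as MUCH as possible.
Lazy '<.*?>' tries to match as LITTLE as possible.

String: '<xaababx><end>'
Greedy '<.*>' starts at first '<' and extends to the LAST '>': '<xaababx><end>' (14 chars)
Lazy '<.*?>' starts at first '<' and stops at the FIRST '>': '<xaababx>' (9 chars)

9


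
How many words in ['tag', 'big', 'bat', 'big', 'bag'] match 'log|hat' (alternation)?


Alternation 'log|hat' matches either 'log' or 'hat'.
Checking each word:
  'tag' -> no
  'big' -> no
  'bat' -> no
  'big' -> no
  'bag' -> no
Matches: []
Count: 0

0


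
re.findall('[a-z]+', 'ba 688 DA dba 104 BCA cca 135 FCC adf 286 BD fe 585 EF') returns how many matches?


Pattern '[a-z]+' finds one or more lowercase letters.
Text: 'ba 688 DA dba 104 BCA cca 135 FCC adf 286 BD fe 585 EF'
Scanning for matches:
  Match 1: 'ba'
  Match 2: 'dba'
  Match 3: 'cca'
  Match 4: 'adf'
  Match 5: 'fe'
Total matches: 5

5


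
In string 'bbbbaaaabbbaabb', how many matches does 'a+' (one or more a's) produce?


Pattern 'a+' matches one or more consecutive a's.
String: 'bbbbaaaabbbaabb'
Scanning for runs of a:
  Match 1: 'aaaa' (length 4)
  Match 2: 'aa' (length 2)
Total matches: 2

2


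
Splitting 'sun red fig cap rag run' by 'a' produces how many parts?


Splitting by 'a' breaks the string at each occurrence of the separator.
Text: 'sun red fig cap rag run'
Parts after split:
  Part 1: 'sun red fig c'
  Part 2: 'p r'
  Part 3: 'g run'
Total parts: 3

3


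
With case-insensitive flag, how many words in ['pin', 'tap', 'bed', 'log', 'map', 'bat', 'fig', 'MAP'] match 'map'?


Case-insensitive matching: compare each word's lowercase form to 'map'.
  'pin' -> lower='pin' -> no
  'tap' -> lower='tap' -> no
  'bed' -> lower='bed' -> no
  'log' -> lower='log' -> no
  'map' -> lower='map' -> MATCH
  'bat' -> lower='bat' -> no
  'fig' -> lower='fig' -> no
  'MAP' -> lower='map' -> MATCH
Matches: ['map', 'MAP']
Count: 2

2


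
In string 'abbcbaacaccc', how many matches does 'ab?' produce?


Pattern 'ab?' matches 'a' optionally followed by 'b'.
String: 'abbcbaacaccc'
Scanning left to right for 'a' then checking next char:
  Match 1: 'ab' (a followed by b)
  Match 2: 'a' (a not followed by b)
  Match 3: 'a' (a not followed by b)
  Match 4: 'a' (a not followed by b)
Total matches: 4

4


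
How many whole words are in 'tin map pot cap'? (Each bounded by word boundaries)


Word boundaries (\b) mark the start/end of each word.
Text: 'tin map pot cap'
Splitting by whitespace:
  Word 1: 'tin'
  Word 2: 'map'
  Word 3: 'pot'
  Word 4: 'cap'
Total whole words: 4

4


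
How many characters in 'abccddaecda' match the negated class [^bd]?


Negated class [^bd] matches any char NOT in {b, d}
Scanning 'abccddaecda':
  pos 0: 'a' -> MATCH
  pos 1: 'b' -> no (excluded)
  pos 2: 'c' -> MATCH
  pos 3: 'c' -> MATCH
  pos 4: 'd' -> no (excluded)
  pos 5: 'd' -> no (excluded)
  pos 6: 'a' -> MATCH
  pos 7: 'e' -> MATCH
  pos 8: 'c' -> MATCH
  pos 9: 'd' -> no (excluded)
  pos 10: 'a' -> MATCH
Total matches: 7

7


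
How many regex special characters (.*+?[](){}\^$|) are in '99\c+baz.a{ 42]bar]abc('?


Regex special characters are: . * + ? [ ] ( ) { } \ ^ $ |
Scanning '99\c+baz.a{ 42]bar]abc(':
  pos 2: '\' -> SPECIAL
  pos 4: '+' -> SPECIAL
  pos 8: '.' -> SPECIAL
  pos 10: '{' -> SPECIAL
  pos 14: ']' -> SPECIAL
  pos 18: ']' -> SPECIAL
  pos 22: '(' -> SPECIAL
Special chars found: ['\\', '+', '.', '{', ']', ']', '(']
Total: 7

7


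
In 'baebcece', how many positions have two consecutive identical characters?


Looking for consecutive identical characters in 'baebcece':
  pos 0-1: 'b' vs 'a' -> different
  pos 1-2: 'a' vs 'e' -> different
  pos 2-3: 'e' vs 'b' -> different
  pos 3-4: 'b' vs 'c' -> different
  pos 4-5: 'c' vs 'e' -> different
  pos 5-6: 'e' vs 'c' -> different
  pos 6-7: 'c' vs 'e' -> different
Consecutive identical pairs: []
Count: 0

0


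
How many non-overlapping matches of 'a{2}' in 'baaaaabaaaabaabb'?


Pattern 'a{2}' matches exactly 2 consecutive a's (greedy, non-overlapping).
String: 'baaaaabaaaabaabb'
Scanning for runs of a's:
  Run at pos 1: 'aaaaa' (length 5) -> 2 match(es)
  Run at pos 7: 'aaaa' (length 4) -> 2 match(es)
  Run at pos 12: 'aa' (length 2) -> 1 match(es)
Matches found: ['aa', 'aa', 'aa', 'aa', 'aa']
Total: 5

5


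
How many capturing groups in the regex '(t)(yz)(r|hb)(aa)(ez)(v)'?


To count capturing groups, count each '(' that starts a group.
Pattern: '(t)(yz)(r|hb)(aa)(ez)(v)'
Walking through the pattern:
  Position 0: '(' -> group #1
  Position 3: '(' -> group #2
  Position 7: '(' -> group #3
  Position 13: '(' -> group #4
  Position 17: '(' -> group #5
  Position 21: '(' -> group #6
Total capturing groups: 6

6


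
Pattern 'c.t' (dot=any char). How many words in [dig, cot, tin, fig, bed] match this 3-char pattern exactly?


Pattern 'c.t' means: starts with 'c', any single char, ends with 't'.
Checking each word (must be exactly 3 chars):
  'dig' (len=3): no
  'cot' (len=3): MATCH
  'tin' (len=3): no
  'fig' (len=3): no
  'bed' (len=3): no
Matching words: ['cot']
Total: 1

1


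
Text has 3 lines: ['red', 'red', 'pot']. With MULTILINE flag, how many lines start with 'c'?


With MULTILINE flag, ^ matches the start of each line.
Lines: ['red', 'red', 'pot']
Checking which lines start with 'c':
  Line 1: 'red' -> no
  Line 2: 'red' -> no
  Line 3: 'pot' -> no
Matching lines: []
Count: 0

0


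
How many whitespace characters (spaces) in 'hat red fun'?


\s matches whitespace characters (spaces, tabs, etc.).
Text: 'hat red fun'
This text has 3 words separated by spaces.
Number of spaces = number of words - 1 = 3 - 1 = 2

2


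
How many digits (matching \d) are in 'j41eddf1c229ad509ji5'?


\d matches any digit 0-9.
Scanning 'j41eddf1c229ad509ji5':
  pos 1: '4' -> DIGIT
  pos 2: '1' -> DIGIT
  pos 7: '1' -> DIGIT
  pos 9: '2' -> DIGIT
  pos 10: '2' -> DIGIT
  pos 11: '9' -> DIGIT
  pos 14: '5' -> DIGIT
  pos 15: '0' -> DIGIT
  pos 16: '9' -> DIGIT
  pos 19: '5' -> DIGIT
Digits found: ['4', '1', '1', '2', '2', '9', '5', '0', '9', '5']
Total: 10

10


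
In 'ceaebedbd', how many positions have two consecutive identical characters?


Looking for consecutive identical characters in 'ceaebedbd':
  pos 0-1: 'c' vs 'e' -> different
  pos 1-2: 'e' vs 'a' -> different
  pos 2-3: 'a' vs 'e' -> different
  pos 3-4: 'e' vs 'b' -> different
  pos 4-5: 'b' vs 'e' -> different
  pos 5-6: 'e' vs 'd' -> different
  pos 6-7: 'd' vs 'b' -> different
  pos 7-8: 'b' vs 'd' -> different
Consecutive identical pairs: []
Count: 0

0


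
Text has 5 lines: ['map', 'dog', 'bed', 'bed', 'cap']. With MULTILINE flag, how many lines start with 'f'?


With MULTILINE flag, ^ matches the start of each line.
Lines: ['map', 'dog', 'bed', 'bed', 'cap']
Checking which lines start with 'f':
  Line 1: 'map' -> no
  Line 2: 'dog' -> no
  Line 3: 'bed' -> no
  Line 4: 'bed' -> no
  Line 5: 'cap' -> no
Matching lines: []
Count: 0

0


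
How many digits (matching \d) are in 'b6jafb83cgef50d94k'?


\d matches any digit 0-9.
Scanning 'b6jafb83cgef50d94k':
  pos 1: '6' -> DIGIT
  pos 6: '8' -> DIGIT
  pos 7: '3' -> DIGIT
  pos 12: '5' -> DIGIT
  pos 13: '0' -> DIGIT
  pos 15: '9' -> DIGIT
  pos 16: '4' -> DIGIT
Digits found: ['6', '8', '3', '5', '0', '9', '4']
Total: 7

7
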